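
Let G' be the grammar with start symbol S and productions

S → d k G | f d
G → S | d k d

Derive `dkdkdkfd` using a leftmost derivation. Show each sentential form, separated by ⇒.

S ⇒ dkG ⇒ dkS ⇒ dkdkG ⇒ dkdkS ⇒ dkdkdkG ⇒ dkdkdkS ⇒ dkdkdkfd

S ⇒ dkG   [S → d k G]
dkG ⇒ dkS   [G → S]
dkS ⇒ dkdkG   [S → d k G]
dkdkG ⇒ dkdkS   [G → S]
dkdkS ⇒ dkdkdkG   [S → d k G]
dkdkdkG ⇒ dkdkdkS   [G → S]
dkdkdkS ⇒ dkdkdkfd   [S → f d]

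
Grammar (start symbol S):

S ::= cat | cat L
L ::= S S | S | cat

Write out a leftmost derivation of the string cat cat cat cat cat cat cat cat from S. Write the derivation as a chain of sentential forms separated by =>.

S => cat L => cat S S => cat cat L S => cat cat S S S => cat cat cat L S S => cat cat cat S S S => cat cat cat cat L S S => cat cat cat cat S S S S => cat cat cat cat cat S S S => cat cat cat cat cat cat S S => cat cat cat cat cat cat cat S => cat cat cat cat cat cat cat cat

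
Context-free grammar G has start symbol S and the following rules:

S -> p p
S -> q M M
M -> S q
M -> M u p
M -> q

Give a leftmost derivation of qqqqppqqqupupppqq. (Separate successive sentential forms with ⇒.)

S ⇒ qMM ⇒ qqM ⇒ qqSq ⇒ qqqMMq ⇒ qqqMupMq ⇒ qqqMupupMq ⇒ qqqSqupupMq ⇒ qqqqMMqupupMq ⇒ qqqqSqMqupupMq ⇒ qqqqppqMqupupMq ⇒ qqqqppqqqupupMq ⇒ qqqqppqqqupupSqq ⇒ qqqqppqqqupupppqq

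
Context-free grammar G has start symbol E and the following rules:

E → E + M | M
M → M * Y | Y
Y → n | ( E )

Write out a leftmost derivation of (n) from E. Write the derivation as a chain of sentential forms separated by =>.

E => M => Y => (E) => (M) => (Y) => (n)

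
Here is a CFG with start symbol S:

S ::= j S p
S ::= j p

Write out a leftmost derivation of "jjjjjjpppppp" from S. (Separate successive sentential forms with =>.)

S => jSp   [S ::= j S p]
jSp => jjSpp   [S ::= j S p]
jjSpp => jjjSppp   [S ::= j S p]
jjjSppp => jjjjSpppp   [S ::= j S p]
jjjjSpppp => jjjjjSppppp   [S ::= j S p]
jjjjjSppppp => jjjjjjpppppp   [S ::= j p]

S => jSp => jjSpp => jjjSppp => jjjjSpppp => jjjjjSppppp => jjjjjjpppppp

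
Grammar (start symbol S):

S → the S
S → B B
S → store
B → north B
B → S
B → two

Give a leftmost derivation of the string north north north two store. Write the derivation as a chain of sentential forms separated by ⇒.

S ⇒ B B ⇒ north B B ⇒ north north B B ⇒ north north north B B ⇒ north north north two B ⇒ north north north two S ⇒ north north north two store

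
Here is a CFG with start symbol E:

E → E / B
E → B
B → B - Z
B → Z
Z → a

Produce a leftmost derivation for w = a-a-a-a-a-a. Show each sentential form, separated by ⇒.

E ⇒ B ⇒ B-Z ⇒ B-Z-Z ⇒ B-Z-Z-Z ⇒ B-Z-Z-Z-Z ⇒ B-Z-Z-Z-Z-Z ⇒ Z-Z-Z-Z-Z-Z ⇒ a-Z-Z-Z-Z-Z ⇒ a-a-Z-Z-Z-Z ⇒ a-a-a-Z-Z-Z ⇒ a-a-a-a-Z-Z ⇒ a-a-a-a-a-Z ⇒ a-a-a-a-a-a

E ⇒ B   [E → B]
B ⇒ B-Z   [B → B - Z]
B-Z ⇒ B-Z-Z   [B → B - Z]
B-Z-Z ⇒ B-Z-Z-Z   [B → B - Z]
B-Z-Z-Z ⇒ B-Z-Z-Z-Z   [B → B - Z]
B-Z-Z-Z-Z ⇒ B-Z-Z-Z-Z-Z   [B → B - Z]
B-Z-Z-Z-Z-Z ⇒ Z-Z-Z-Z-Z-Z   [B → Z]
Z-Z-Z-Z-Z-Z ⇒ a-Z-Z-Z-Z-Z   [Z → a]
a-Z-Z-Z-Z-Z ⇒ a-a-Z-Z-Z-Z   [Z → a]
a-a-Z-Z-Z-Z ⇒ a-a-a-Z-Z-Z   [Z → a]
a-a-a-Z-Z-Z ⇒ a-a-a-a-Z-Z   [Z → a]
a-a-a-a-Z-Z ⇒ a-a-a-a-a-Z   [Z → a]
a-a-a-a-a-Z ⇒ a-a-a-a-a-a   [Z → a]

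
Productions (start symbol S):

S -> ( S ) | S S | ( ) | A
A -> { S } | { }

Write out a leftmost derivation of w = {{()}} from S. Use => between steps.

S=>A=>{S}=>{A}=>{{S}}=>{{()}}

S => A   [S -> A]
A => {S}   [A -> { S }]
{S} => {A}   [S -> A]
{A} => {{S}}   [A -> { S }]
{{S}} => {{()}}   [S -> ( )]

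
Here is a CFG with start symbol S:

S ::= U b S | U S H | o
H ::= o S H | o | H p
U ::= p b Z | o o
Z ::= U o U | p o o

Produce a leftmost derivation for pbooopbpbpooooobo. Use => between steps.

S => UbS   [S ::= U b S]
UbS => pbZbS   [U ::= p b Z]
pbZbS => pbUoUbS   [Z ::= U o U]
pbUoUbS => pboooUbS   [U ::= o o]
pboooUbS => pbooopbZbS   [U ::= p b Z]
pbooopbZbS => pbooopbUoUbS   [Z ::= U o U]
pbooopbUoUbS => pbooopbpbZoUbS   [U ::= p b Z]
pbooopbpbZoUbS => pbooopbpbpoooUbS   [Z ::= p o o]
pbooopbpbpoooUbS => pbooopbpbpooooobS   [U ::= o o]
pbooopbpbpooooobS => pbooopbpbpooooobo   [S ::= o]

S=>UbS=>pbZbS=>pbUoUbS=>pboooUbS=>pbooopbZbS=>pbooopbUoUbS=>pbooopbpbZoUbS=>pbooopbpbpoooUbS=>pbooopbpbpooooobS=>pbooopbpbpooooobo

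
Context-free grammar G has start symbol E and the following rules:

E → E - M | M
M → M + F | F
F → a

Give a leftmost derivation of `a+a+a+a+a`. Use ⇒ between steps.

E ⇒ M   [E → M]
M ⇒ M+F   [M → M + F]
M+F ⇒ M+F+F   [M → M + F]
M+F+F ⇒ M+F+F+F   [M → M + F]
M+F+F+F ⇒ M+F+F+F+F   [M → M + F]
M+F+F+F+F ⇒ F+F+F+F+F   [M → F]
F+F+F+F+F ⇒ a+F+F+F+F   [F → a]
a+F+F+F+F ⇒ a+a+F+F+F   [F → a]
a+a+F+F+F ⇒ a+a+a+F+F   [F → a]
a+a+a+F+F ⇒ a+a+a+a+F   [F → a]
a+a+a+a+F ⇒ a+a+a+a+a   [F → a]

E⇒M⇒M+F⇒M+F+F⇒M+F+F+F⇒M+F+F+F+F⇒F+F+F+F+F⇒a+F+F+F+F⇒a+a+F+F+F⇒a+a+a+F+F⇒a+a+a+a+F⇒a+a+a+a+a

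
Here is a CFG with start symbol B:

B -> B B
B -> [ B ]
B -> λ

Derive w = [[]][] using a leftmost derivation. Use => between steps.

B => BB => BBB => [B]BB => [[B]]BB => [[]]BB => [[]][B]B => [[]][]B => [[]][]

B => BB   [B -> B B]
BB => BBB   [B -> B B]
BBB => [B]BB   [B -> [ B ]]
[B]BB => [[B]]BB   [B -> [ B ]]
[[B]]BB => [[]]BB   [B -> λ]
[[]]BB => [[]][B]B   [B -> [ B ]]
[[]][B]B => [[]][]B   [B -> λ]
[[]][]B => [[]][]   [B -> λ]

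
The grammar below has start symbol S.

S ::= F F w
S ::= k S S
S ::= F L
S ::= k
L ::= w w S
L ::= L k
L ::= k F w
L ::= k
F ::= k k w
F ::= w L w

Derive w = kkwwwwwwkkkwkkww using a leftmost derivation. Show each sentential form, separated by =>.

S => FL   [S ::= F L]
FL => kkwL   [F ::= k k w]
kkwL => kkwwwS   [L ::= w w S]
kkwwwS => kkwwwFFw   [S ::= F F w]
kkwwwFFw => kkwwwwLwFw   [F ::= w L w]
kkwwwwLwFw => kkwwwwwwSwFw   [L ::= w w S]
kkwwwwwwSwFw => kkwwwwwwkSSwFw   [S ::= k S S]
kkwwwwwwkSSwFw => kkwwwwwwkkSwFw   [S ::= k]
kkwwwwwwkkSwFw => kkwwwwwwkkkwFw   [S ::= k]
kkwwwwwwkkkwFw => kkwwwwwwkkkwkkww   [F ::= k k w]

S => FL => kkwL => kkwwwS => kkwwwFFw => kkwwwwLwFw => kkwwwwwwSwFw => kkwwwwwwkSSwFw => kkwwwwwwkkSwFw => kkwwwwwwkkkwFw => kkwwwwwwkkkwkkww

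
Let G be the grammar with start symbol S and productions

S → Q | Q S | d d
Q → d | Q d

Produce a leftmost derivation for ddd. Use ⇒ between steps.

S⇒QS⇒QdS⇒ddS⇒ddQ⇒ddd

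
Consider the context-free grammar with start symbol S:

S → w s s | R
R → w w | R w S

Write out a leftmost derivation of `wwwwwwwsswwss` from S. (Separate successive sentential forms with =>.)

S => R => RwS => RwSwS => RwSwSwS => wwwSwSwS => wwwRwSwS => wwwwwwSwS => wwwwwwwsswS => wwwwwwwsswwss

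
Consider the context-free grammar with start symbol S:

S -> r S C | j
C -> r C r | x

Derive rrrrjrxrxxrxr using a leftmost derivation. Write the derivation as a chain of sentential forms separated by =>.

S=>rSC=>rrSCC=>rrrSCCC=>rrrrSCCCC=>rrrrjCCCC=>rrrrjrCrCCC=>rrrrjrxrCCC=>rrrrjrxrxCC=>rrrrjrxrxxC=>rrrrjrxrxxrCr=>rrrrjrxrxxrxr

S => rSC   [S -> r S C]
rSC => rrSCC   [S -> r S C]
rrSCC => rrrSCCC   [S -> r S C]
rrrSCCC => rrrrSCCCC   [S -> r S C]
rrrrSCCCC => rrrrjCCCC   [S -> j]
rrrrjCCCC => rrrrjrCrCCC   [C -> r C r]
rrrrjrCrCCC => rrrrjrxrCCC   [C -> x]
rrrrjrxrCCC => rrrrjrxrxCC   [C -> x]
rrrrjrxrxCC => rrrrjrxrxxC   [C -> x]
rrrrjrxrxxC => rrrrjrxrxxrCr   [C -> r C r]
rrrrjrxrxxrCr => rrrrjrxrxxrxr   [C -> x]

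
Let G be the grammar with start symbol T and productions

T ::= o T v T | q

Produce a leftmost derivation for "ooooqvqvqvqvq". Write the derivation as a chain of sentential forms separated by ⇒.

T ⇒ oTvT   [T ::= o T v T]
oTvT ⇒ ooTvTvT   [T ::= o T v T]
ooTvTvT ⇒ oooTvTvTvT   [T ::= o T v T]
oooTvTvTvT ⇒ ooooTvTvTvTvT   [T ::= o T v T]
ooooTvTvTvTvT ⇒ ooooqvTvTvTvT   [T ::= q]
ooooqvTvTvTvT ⇒ ooooqvqvTvTvT   [T ::= q]
ooooqvqvTvTvT ⇒ ooooqvqvqvTvT   [T ::= q]
ooooqvqvqvTvT ⇒ ooooqvqvqvqvT   [T ::= q]
ooooqvqvqvqvT ⇒ ooooqvqvqvqvq   [T ::= q]

T⇒oTvT⇒ooTvTvT⇒oooTvTvTvT⇒ooooTvTvTvTvT⇒ooooqvTvTvTvT⇒ooooqvqvTvTvT⇒ooooqvqvqvTvT⇒ooooqvqvqvqvT⇒ooooqvqvqvqvq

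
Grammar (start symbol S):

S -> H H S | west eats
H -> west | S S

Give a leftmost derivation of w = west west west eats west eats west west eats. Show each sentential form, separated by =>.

S => H H S => S S H S => H H S S H S => west H S S H S => west west S S H S => west west west eats S H S => west west west eats west eats H S => west west west eats west eats west S => west west west eats west eats west west eats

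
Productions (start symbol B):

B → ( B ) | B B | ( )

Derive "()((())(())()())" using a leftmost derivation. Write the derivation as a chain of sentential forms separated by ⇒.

B ⇒ BB ⇒ ()B ⇒ ()(B) ⇒ ()(BB) ⇒ ()(BBB) ⇒ ()((B)BB) ⇒ ()((())BB) ⇒ ()((())BBB) ⇒ ()((())(B)BB) ⇒ ()((())(())BB) ⇒ ()((())(())()B) ⇒ ()((())(())()())

B ⇒ BB   [B → B B]
BB ⇒ ()B   [B → ( )]
()B ⇒ ()(B)   [B → ( B )]
()(B) ⇒ ()(BB)   [B → B B]
()(BB) ⇒ ()(BBB)   [B → B B]
()(BBB) ⇒ ()((B)BB)   [B → ( B )]
()((B)BB) ⇒ ()((())BB)   [B → ( )]
()((())BB) ⇒ ()((())BBB)   [B → B B]
()((())BBB) ⇒ ()((())(B)BB)   [B → ( B )]
()((())(B)BB) ⇒ ()((())(())BB)   [B → ( )]
()((())(())BB) ⇒ ()((())(())()B)   [B → ( )]
()((())(())()B) ⇒ ()((())(())()())   [B → ( )]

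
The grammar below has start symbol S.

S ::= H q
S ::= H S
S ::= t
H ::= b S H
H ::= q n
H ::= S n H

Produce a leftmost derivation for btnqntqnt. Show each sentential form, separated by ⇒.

S ⇒ HS ⇒ bSHS ⇒ bHSHS ⇒ bSnHSHS ⇒ btnHSHS ⇒ btnqnSHS ⇒ btnqntHS ⇒ btnqntqnS ⇒ btnqntqnt

S ⇒ HS   [S ::= H S]
HS ⇒ bSHS   [H ::= b S H]
bSHS ⇒ bHSHS   [S ::= H S]
bHSHS ⇒ bSnHSHS   [H ::= S n H]
bSnHSHS ⇒ btnHSHS   [S ::= t]
btnHSHS ⇒ btnqnSHS   [H ::= q n]
btnqnSHS ⇒ btnqntHS   [S ::= t]
btnqntHS ⇒ btnqntqnS   [H ::= q n]
btnqntqnS ⇒ btnqntqnt   [S ::= t]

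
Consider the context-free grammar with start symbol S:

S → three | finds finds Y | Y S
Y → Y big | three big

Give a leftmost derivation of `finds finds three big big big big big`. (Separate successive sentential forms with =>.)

S => finds finds Y => finds finds Y big => finds finds Y big big => finds finds Y big big big => finds finds Y big big big big => finds finds three big big big big big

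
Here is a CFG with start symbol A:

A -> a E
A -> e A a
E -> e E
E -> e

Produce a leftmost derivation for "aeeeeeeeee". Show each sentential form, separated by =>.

A => aE => aeE => aeeE => aeeeE => aeeeeE => aeeeeeE => aeeeeeeE => aeeeeeeeE => aeeeeeeeeE => aeeeeeeeee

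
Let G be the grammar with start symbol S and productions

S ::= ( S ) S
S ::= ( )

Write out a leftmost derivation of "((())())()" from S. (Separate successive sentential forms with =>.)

S => (S)S => ((S)S)S => ((())S)S => ((())())S => ((())())()

S => (S)S   [S ::= ( S ) S]
(S)S => ((S)S)S   [S ::= ( S ) S]
((S)S)S => ((())S)S   [S ::= ( )]
((())S)S => ((())())S   [S ::= ( )]
((())())S => ((())())()   [S ::= ( )]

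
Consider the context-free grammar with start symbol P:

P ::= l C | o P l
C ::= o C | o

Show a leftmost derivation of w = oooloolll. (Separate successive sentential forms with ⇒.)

P ⇒ oPl ⇒ ooPll ⇒ oooPlll ⇒ ooolClll ⇒ oooloClll ⇒ oooloolll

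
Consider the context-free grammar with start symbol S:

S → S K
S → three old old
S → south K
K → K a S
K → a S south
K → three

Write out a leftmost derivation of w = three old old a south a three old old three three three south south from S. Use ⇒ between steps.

S ⇒ S K   [S → S K]
S K ⇒ three old old K   [S → three old old]
three old old K ⇒ three old old a S south   [K → a S south]
three old old a S south ⇒ three old old a south K south   [S → south K]
three old old a south K south ⇒ three old old a south a S south south   [K → a S south]
three old old a south a S south south ⇒ three old old a south a S K south south   [S → S K]
three old old a south a S K south south ⇒ three old old a south a S K K south south   [S → S K]
three old old a south a S K K south south ⇒ three old old a south a S K K K south south   [S → S K]
three old old a south a S K K K south south ⇒ three old old a south a three old old K K K south south   [S → three old old]
three old old a south a three old old K K K south south ⇒ three old old a south a three old old three K K south south   [K → three]
three old old a south a three old old three K K south south ⇒ three old old a south a three old old three three K south south   [K → three]
three old old a south a three old old three three K south south ⇒ three old old a south a three old old three three three south south   [K → three]

S ⇒ S K ⇒ three old old K ⇒ three old old a S south ⇒ three old old a south K south ⇒ three old old a south a S south south ⇒ three old old a south a S K south south ⇒ three old old a south a S K K south south ⇒ three old old a south a S K K K south south ⇒ three old old a south a three old old K K K south south ⇒ three old old a south a three old old three K K south south ⇒ three old old a south a three old old three three K south south ⇒ three old old a south a three old old three three three south south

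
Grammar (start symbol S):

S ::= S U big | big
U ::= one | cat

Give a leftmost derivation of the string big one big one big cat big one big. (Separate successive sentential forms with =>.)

S => S U big   [S ::= S U big]
S U big => S U big U big   [S ::= S U big]
S U big U big => S U big U big U big   [S ::= S U big]
S U big U big U big => S U big U big U big U big   [S ::= S U big]
S U big U big U big U big => big U big U big U big U big   [S ::= big]
big U big U big U big U big => big one big U big U big U big   [U ::= one]
big one big U big U big U big => big one big one big U big U big   [U ::= one]
big one big one big U big U big => big one big one big cat big U big   [U ::= cat]
big one big one big cat big U big => big one big one big cat big one big   [U ::= one]

S => S U big => S U big U big => S U big U big U big => S U big U big U big U big => big U big U big U big U big => big one big U big U big U big => big one big one big U big U big => big one big one big cat big U big => big one big one big cat big one big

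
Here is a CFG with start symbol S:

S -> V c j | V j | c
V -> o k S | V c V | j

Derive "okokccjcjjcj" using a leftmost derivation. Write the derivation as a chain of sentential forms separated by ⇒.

S ⇒ Vcj ⇒ okScj ⇒ okVjcj ⇒ okVcVjcj ⇒ okVcVcVjcj ⇒ okokScVcVjcj ⇒ okokccVcVjcj ⇒ okokccjcVjcj ⇒ okokccjcjjcj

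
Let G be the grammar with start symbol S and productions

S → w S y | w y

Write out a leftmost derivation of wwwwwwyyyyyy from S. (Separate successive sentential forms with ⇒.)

S ⇒ wSy ⇒ wwSyy ⇒ wwwSyyy ⇒ wwwwSyyyy ⇒ wwwwwSyyyyy ⇒ wwwwwwyyyyyy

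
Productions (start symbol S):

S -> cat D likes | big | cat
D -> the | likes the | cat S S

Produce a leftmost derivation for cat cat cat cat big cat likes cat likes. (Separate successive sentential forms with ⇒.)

S ⇒ cat D likes   [S -> cat D likes]
cat D likes ⇒ cat cat S S likes   [D -> cat S S]
cat cat S S likes ⇒ cat cat cat D likes S likes   [S -> cat D likes]
cat cat cat D likes S likes ⇒ cat cat cat cat S S likes S likes   [D -> cat S S]
cat cat cat cat S S likes S likes ⇒ cat cat cat cat big S likes S likes   [S -> big]
cat cat cat cat big S likes S likes ⇒ cat cat cat cat big cat likes S likes   [S -> cat]
cat cat cat cat big cat likes S likes ⇒ cat cat cat cat big cat likes cat likes   [S -> cat]

S ⇒ cat D likes ⇒ cat cat S S likes ⇒ cat cat cat D likes S likes ⇒ cat cat cat cat S S likes S likes ⇒ cat cat cat cat big S likes S likes ⇒ cat cat cat cat big cat likes S likes ⇒ cat cat cat cat big cat likes cat likes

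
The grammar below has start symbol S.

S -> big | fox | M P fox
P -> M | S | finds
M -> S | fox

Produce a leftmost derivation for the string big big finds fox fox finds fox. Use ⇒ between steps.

S ⇒ M P fox ⇒ S P fox ⇒ M P fox P fox ⇒ S P fox P fox ⇒ big P fox P fox ⇒ big S fox P fox ⇒ big M P fox fox P fox ⇒ big S P fox fox P fox ⇒ big big P fox fox P fox ⇒ big big finds fox fox P fox ⇒ big big finds fox fox finds fox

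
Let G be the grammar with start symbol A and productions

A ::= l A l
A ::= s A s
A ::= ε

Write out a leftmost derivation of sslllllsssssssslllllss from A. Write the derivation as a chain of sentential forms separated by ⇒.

A ⇒ sAs ⇒ ssAss ⇒ sslAlss ⇒ ssllAllss ⇒ sslllAlllss ⇒ ssllllAllllss ⇒ sslllllAlllllss ⇒ sslllllsAslllllss ⇒ sslllllssAsslllllss ⇒ sslllllsssAssslllllss ⇒ sslllllssssAsssslllllss ⇒ sslllllsssssssslllllss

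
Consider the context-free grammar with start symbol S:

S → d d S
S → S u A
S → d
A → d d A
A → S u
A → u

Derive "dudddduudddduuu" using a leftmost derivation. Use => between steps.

S=>SuA=>SuAuA=>SuAuAuA=>duAuAuA=>duddAuAuA=>duddddAuAuA=>dudddduuAuA=>dudddduuddAuA=>dudddduuddddAuA=>dudddduudddduuA=>dudddduudddduuu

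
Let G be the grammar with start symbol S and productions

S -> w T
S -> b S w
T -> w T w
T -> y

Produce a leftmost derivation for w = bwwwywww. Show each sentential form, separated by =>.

S => bSw   [S -> b S w]
bSw => bwTw   [S -> w T]
bwTw => bwwTww   [T -> w T w]
bwwTww => bwwwTwww   [T -> w T w]
bwwwTwww => bwwwywww   [T -> y]

S => bSw => bwTw => bwwTww => bwwwTwww => bwwwywww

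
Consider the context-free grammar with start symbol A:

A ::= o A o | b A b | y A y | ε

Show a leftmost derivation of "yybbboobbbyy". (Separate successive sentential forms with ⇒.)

A ⇒ yAy ⇒ yyAyy ⇒ yybAbyy ⇒ yybbAbbyy ⇒ yybbbAbbbyy ⇒ yybbboAobbbyy ⇒ yybbboobbbyy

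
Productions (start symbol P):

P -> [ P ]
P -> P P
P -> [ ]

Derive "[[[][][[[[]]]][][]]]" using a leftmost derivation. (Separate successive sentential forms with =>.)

P => [P]   [P -> [ P ]]
[P] => [[P]]   [P -> [ P ]]
[[P]] => [[PP]]   [P -> P P]
[[PP]] => [[PPP]]   [P -> P P]
[[PPP]] => [[PPPP]]   [P -> P P]
[[PPPP]] => [[[]PPP]]   [P -> [ ]]
[[[]PPP]] => [[[][]PP]]   [P -> [ ]]
[[[][]PP]] => [[[][][P]P]]   [P -> [ P ]]
[[[][][P]P]] => [[[][][[P]]P]]   [P -> [ P ]]
[[[][][[P]]P]] => [[[][][[[P]]]P]]   [P -> [ P ]]
[[[][][[[P]]]P]] => [[[][][[[[]]]]P]]   [P -> [ ]]
[[[][][[[[]]]]P]] => [[[][][[[[]]]]PP]]   [P -> P P]
[[[][][[[[]]]]PP]] => [[[][][[[[]]]][]P]]   [P -> [ ]]
[[[][][[[[]]]][]P]] => [[[][][[[[]]]][][]]]   [P -> [ ]]

P=>[P]=>[[P]]=>[[PP]]=>[[PPP]]=>[[PPPP]]=>[[[]PPP]]=>[[[][]PP]]=>[[[][][P]P]]=>[[[][][[P]]P]]=>[[[][][[[P]]]P]]=>[[[][][[[[]]]]P]]=>[[[][][[[[]]]]PP]]=>[[[][][[[[]]]][]P]]=>[[[][][[[[]]]][][]]]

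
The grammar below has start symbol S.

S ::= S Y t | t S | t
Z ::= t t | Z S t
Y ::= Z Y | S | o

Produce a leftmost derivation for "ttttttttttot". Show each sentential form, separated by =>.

S => SYt => tSYt => ttSYt => tttYt => tttZYt => tttZStYt => tttZStStYt => tttttStStYt => ttttttStStYt => ttttttttStYt => ttttttttttYt => ttttttttttot

S => SYt   [S ::= S Y t]
SYt => tSYt   [S ::= t S]
tSYt => ttSYt   [S ::= t S]
ttSYt => tttYt   [S ::= t]
tttYt => tttZYt   [Y ::= Z Y]
tttZYt => tttZStYt   [Z ::= Z S t]
tttZStYt => tttZStStYt   [Z ::= Z S t]
tttZStStYt => tttttStStYt   [Z ::= t t]
tttttStStYt => ttttttStStYt   [S ::= t S]
ttttttStStYt => ttttttttStYt   [S ::= t]
ttttttttStYt => ttttttttttYt   [S ::= t]
ttttttttttYt => ttttttttttot   [Y ::= o]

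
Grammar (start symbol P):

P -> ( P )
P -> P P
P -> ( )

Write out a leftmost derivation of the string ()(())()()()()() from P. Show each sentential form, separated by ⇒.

P ⇒ PP   [P -> P P]
PP ⇒ ()P   [P -> ( )]
()P ⇒ ()PP   [P -> P P]
()PP ⇒ ()PPP   [P -> P P]
()PPP ⇒ ()PPPP   [P -> P P]
()PPPP ⇒ ()PPPPP   [P -> P P]
()PPPPP ⇒ ()PPPPPP   [P -> P P]
()PPPPPP ⇒ ()(P)PPPPP   [P -> ( P )]
()(P)PPPPP ⇒ ()(())PPPPP   [P -> ( )]
()(())PPPPP ⇒ ()(())()PPPP   [P -> ( )]
()(())()PPPP ⇒ ()(())()()PPP   [P -> ( )]
()(())()()PPP ⇒ ()(())()()()PP   [P -> ( )]
()(())()()()PP ⇒ ()(())()()()()P   [P -> ( )]
()(())()()()()P ⇒ ()(())()()()()()   [P -> ( )]

P ⇒ PP ⇒ ()P ⇒ ()PP ⇒ ()PPP ⇒ ()PPPP ⇒ ()PPPPP ⇒ ()PPPPPP ⇒ ()(P)PPPPP ⇒ ()(())PPPPP ⇒ ()(())()PPPP ⇒ ()(())()()PPP ⇒ ()(())()()()PP ⇒ ()(())()()()()P ⇒ ()(())()()()()()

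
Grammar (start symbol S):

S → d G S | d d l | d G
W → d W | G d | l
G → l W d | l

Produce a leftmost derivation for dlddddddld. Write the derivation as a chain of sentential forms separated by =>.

S => dG   [S → d G]
dG => dlWd   [G → l W d]
dlWd => dldWd   [W → d W]
dldWd => dlddWd   [W → d W]
dlddWd => dldddWd   [W → d W]
dldddWd => dlddddWd   [W → d W]
dlddddWd => dldddddWd   [W → d W]
dldddddWd => dlddddddWd   [W → d W]
dlddddddWd => dlddddddld   [W → l]

S=>dG=>dlWd=>dldWd=>dlddWd=>dldddWd=>dlddddWd=>dldddddWd=>dlddddddWd=>dlddddddld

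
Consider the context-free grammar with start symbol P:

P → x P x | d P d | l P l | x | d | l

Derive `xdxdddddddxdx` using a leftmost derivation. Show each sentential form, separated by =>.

P=>xPx=>xdPdx=>xdxPxdx=>xdxdPdxdx=>xdxddPddxdx=>xdxdddPdddxdx=>xdxdddddddxdx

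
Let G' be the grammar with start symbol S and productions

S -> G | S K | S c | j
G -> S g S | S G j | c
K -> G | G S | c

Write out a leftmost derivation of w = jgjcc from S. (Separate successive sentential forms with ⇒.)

S ⇒ G ⇒ SgS ⇒ jgS ⇒ jgSK ⇒ jgScK ⇒ jgjcK ⇒ jgjcc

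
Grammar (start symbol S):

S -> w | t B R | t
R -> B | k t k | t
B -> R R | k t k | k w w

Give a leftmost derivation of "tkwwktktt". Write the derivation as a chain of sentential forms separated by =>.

S=>tBR=>tkwwR=>tkwwB=>tkwwRR=>tkwwBR=>tkwwRRR=>tkwwktkRR=>tkwwktktR=>tkwwktktt

S => tBR   [S -> t B R]
tBR => tkwwR   [B -> k w w]
tkwwR => tkwwB   [R -> B]
tkwwB => tkwwRR   [B -> R R]
tkwwRR => tkwwBR   [R -> B]
tkwwBR => tkwwRRR   [B -> R R]
tkwwRRR => tkwwktkRR   [R -> k t k]
tkwwktkRR => tkwwktktR   [R -> t]
tkwwktktR => tkwwktktt   [R -> t]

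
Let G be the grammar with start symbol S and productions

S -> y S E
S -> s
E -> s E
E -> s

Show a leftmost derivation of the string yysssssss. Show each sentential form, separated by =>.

S => ySE   [S -> y S E]
ySE => yySEE   [S -> y S E]
yySEE => yysEE   [S -> s]
yysEE => yyssEE   [E -> s E]
yyssEE => yysssE   [E -> s]
yysssE => yyssssE   [E -> s E]
yyssssE => yysssssE   [E -> s E]
yysssssE => yyssssssE   [E -> s E]
yyssssssE => yysssssss   [E -> s]

S => ySE => yySEE => yysEE => yyssEE => yysssE => yyssssE => yysssssE => yyssssssE => yysssssss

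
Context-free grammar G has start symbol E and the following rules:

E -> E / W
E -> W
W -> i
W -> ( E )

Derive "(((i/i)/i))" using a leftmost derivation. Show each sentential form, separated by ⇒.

E ⇒ W ⇒ (E) ⇒ (W) ⇒ ((E)) ⇒ ((E/W)) ⇒ ((W/W)) ⇒ (((E)/W)) ⇒ (((E/W)/W)) ⇒ (((W/W)/W)) ⇒ (((i/W)/W)) ⇒ (((i/i)/W)) ⇒ (((i/i)/i))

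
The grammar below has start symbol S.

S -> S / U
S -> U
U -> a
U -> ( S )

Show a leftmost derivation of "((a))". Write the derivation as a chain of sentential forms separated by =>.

S => U => (S) => (U) => ((S)) => ((U)) => ((a))

S => U   [S -> U]
U => (S)   [U -> ( S )]
(S) => (U)   [S -> U]
(U) => ((S))   [U -> ( S )]
((S)) => ((U))   [S -> U]
((U)) => ((a))   [U -> a]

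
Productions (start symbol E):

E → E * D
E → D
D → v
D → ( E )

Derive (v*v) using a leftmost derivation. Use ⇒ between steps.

E ⇒ D   [E → D]
D ⇒ (E)   [D → ( E )]
(E) ⇒ (E*D)   [E → E * D]
(E*D) ⇒ (D*D)   [E → D]
(D*D) ⇒ (v*D)   [D → v]
(v*D) ⇒ (v*v)   [D → v]

E ⇒ D ⇒ (E) ⇒ (E*D) ⇒ (D*D) ⇒ (v*D) ⇒ (v*v)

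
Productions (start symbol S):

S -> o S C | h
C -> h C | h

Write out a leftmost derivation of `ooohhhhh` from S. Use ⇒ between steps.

S ⇒ oSC ⇒ ooSCC ⇒ oooSCCC ⇒ ooohCCC ⇒ ooohhCC ⇒ ooohhhCC ⇒ ooohhhhC ⇒ ooohhhhh

S ⇒ oSC   [S -> o S C]
oSC ⇒ ooSCC   [S -> o S C]
ooSCC ⇒ oooSCCC   [S -> o S C]
oooSCCC ⇒ ooohCCC   [S -> h]
ooohCCC ⇒ ooohhCC   [C -> h]
ooohhCC ⇒ ooohhhCC   [C -> h C]
ooohhhCC ⇒ ooohhhhC   [C -> h]
ooohhhhC ⇒ ooohhhhh   [C -> h]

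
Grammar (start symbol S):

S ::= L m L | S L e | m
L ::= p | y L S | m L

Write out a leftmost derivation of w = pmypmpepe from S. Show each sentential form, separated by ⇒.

S ⇒ SLe   [S ::= S L e]
SLe ⇒ LmLLe   [S ::= L m L]
LmLLe ⇒ pmLLe   [L ::= p]
pmLLe ⇒ pmyLSLe   [L ::= y L S]
pmyLSLe ⇒ pmypSLe   [L ::= p]
pmypSLe ⇒ pmypSLeLe   [S ::= S L e]
pmypSLeLe ⇒ pmypmLeLe   [S ::= m]
pmypmLeLe ⇒ pmypmpeLe   [L ::= p]
pmypmpeLe ⇒ pmypmpepe   [L ::= p]

S ⇒ SLe ⇒ LmLLe ⇒ pmLLe ⇒ pmyLSLe ⇒ pmypSLe ⇒ pmypSLeLe ⇒ pmypmLeLe ⇒ pmypmpeLe ⇒ pmypmpepe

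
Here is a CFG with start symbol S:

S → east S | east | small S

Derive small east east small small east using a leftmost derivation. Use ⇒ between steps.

S ⇒ small S   [S → small S]
small S ⇒ small east S   [S → east S]
small east S ⇒ small east east S   [S → east S]
small east east S ⇒ small east east small S   [S → small S]
small east east small S ⇒ small east east small small S   [S → small S]
small east east small small S ⇒ small east east small small east   [S → east]

S ⇒ small S ⇒ small east S ⇒ small east east S ⇒ small east east small S ⇒ small east east small small S ⇒ small east east small small east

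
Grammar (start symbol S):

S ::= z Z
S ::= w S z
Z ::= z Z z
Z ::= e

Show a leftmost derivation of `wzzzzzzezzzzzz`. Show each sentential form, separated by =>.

S => wSz   [S ::= w S z]
wSz => wzZz   [S ::= z Z]
wzZz => wzzZzz   [Z ::= z Z z]
wzzZzz => wzzzZzzz   [Z ::= z Z z]
wzzzZzzz => wzzzzZzzzz   [Z ::= z Z z]
wzzzzZzzzz => wzzzzzZzzzzz   [Z ::= z Z z]
wzzzzzZzzzzz => wzzzzzzZzzzzzz   [Z ::= z Z z]
wzzzzzzZzzzzzz => wzzzzzzezzzzzz   [Z ::= e]

S=>wSz=>wzZz=>wzzZzz=>wzzzZzzz=>wzzzzZzzzz=>wzzzzzZzzzzz=>wzzzzzzZzzzzzz=>wzzzzzzezzzzzz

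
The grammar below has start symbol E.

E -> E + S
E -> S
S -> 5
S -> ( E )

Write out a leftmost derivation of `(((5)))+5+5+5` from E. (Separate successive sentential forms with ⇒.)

E ⇒ E+S ⇒ E+S+S ⇒ E+S+S+S ⇒ S+S+S+S ⇒ (E)+S+S+S ⇒ (S)+S+S+S ⇒ ((E))+S+S+S ⇒ ((S))+S+S+S ⇒ (((E)))+S+S+S ⇒ (((S)))+S+S+S ⇒ (((5)))+S+S+S ⇒ (((5)))+5+S+S ⇒ (((5)))+5+5+S ⇒ (((5)))+5+5+5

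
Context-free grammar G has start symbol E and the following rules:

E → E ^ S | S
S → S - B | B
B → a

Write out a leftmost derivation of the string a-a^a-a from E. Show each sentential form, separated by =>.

E=>E^S=>S^S=>S-B^S=>B-B^S=>a-B^S=>a-a^S=>a-a^S-B=>a-a^B-B=>a-a^a-B=>a-a^a-a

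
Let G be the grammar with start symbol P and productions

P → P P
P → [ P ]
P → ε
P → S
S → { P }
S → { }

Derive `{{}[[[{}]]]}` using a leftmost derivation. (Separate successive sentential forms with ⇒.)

P ⇒ S ⇒ {P} ⇒ {PP} ⇒ {SP} ⇒ {{}P} ⇒ {{}[P]} ⇒ {{}[[P]]} ⇒ {{}[[[P]]]} ⇒ {{}[[[S]]]} ⇒ {{}[[[{}]]]}

P ⇒ S   [P → S]
S ⇒ {P}   [S → { P }]
{P} ⇒ {PP}   [P → P P]
{PP} ⇒ {SP}   [P → S]
{SP} ⇒ {{}P}   [S → { }]
{{}P} ⇒ {{}[P]}   [P → [ P ]]
{{}[P]} ⇒ {{}[[P]]}   [P → [ P ]]
{{}[[P]]} ⇒ {{}[[[P]]]}   [P → [ P ]]
{{}[[[P]]]} ⇒ {{}[[[S]]]}   [P → S]
{{}[[[S]]]} ⇒ {{}[[[{}]]]}   [S → { }]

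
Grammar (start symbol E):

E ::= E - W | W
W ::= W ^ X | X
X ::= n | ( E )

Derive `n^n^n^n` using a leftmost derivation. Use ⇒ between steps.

E ⇒ W   [E ::= W]
W ⇒ W^X   [W ::= W ^ X]
W^X ⇒ W^X^X   [W ::= W ^ X]
W^X^X ⇒ W^X^X^X   [W ::= W ^ X]
W^X^X^X ⇒ X^X^X^X   [W ::= X]
X^X^X^X ⇒ n^X^X^X   [X ::= n]
n^X^X^X ⇒ n^n^X^X   [X ::= n]
n^n^X^X ⇒ n^n^n^X   [X ::= n]
n^n^n^X ⇒ n^n^n^n   [X ::= n]

E ⇒ W ⇒ W^X ⇒ W^X^X ⇒ W^X^X^X ⇒ X^X^X^X ⇒ n^X^X^X ⇒ n^n^X^X ⇒ n^n^n^X ⇒ n^n^n^n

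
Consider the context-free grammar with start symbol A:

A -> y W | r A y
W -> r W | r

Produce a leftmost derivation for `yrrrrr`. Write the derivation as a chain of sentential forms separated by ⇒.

A ⇒ yW   [A -> y W]
yW ⇒ yrW   [W -> r W]
yrW ⇒ yrrW   [W -> r W]
yrrW ⇒ yrrrW   [W -> r W]
yrrrW ⇒ yrrrrW   [W -> r W]
yrrrrW ⇒ yrrrrr   [W -> r]

A⇒yW⇒yrW⇒yrrW⇒yrrrW⇒yrrrrW⇒yrrrrr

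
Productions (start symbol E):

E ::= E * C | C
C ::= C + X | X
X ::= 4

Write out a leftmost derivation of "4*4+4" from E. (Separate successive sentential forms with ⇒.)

E⇒E*C⇒C*C⇒X*C⇒4*C⇒4*C+X⇒4*X+X⇒4*4+X⇒4*4+4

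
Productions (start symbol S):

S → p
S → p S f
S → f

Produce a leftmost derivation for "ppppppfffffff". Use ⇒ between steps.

S ⇒ pSf ⇒ ppSff ⇒ pppSfff ⇒ ppppSffff ⇒ pppppSfffff ⇒ ppppppSffffff ⇒ ppppppfffffff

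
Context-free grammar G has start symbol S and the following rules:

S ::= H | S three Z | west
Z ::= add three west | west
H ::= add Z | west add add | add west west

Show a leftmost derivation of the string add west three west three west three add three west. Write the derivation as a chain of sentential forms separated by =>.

S => S three Z   [S ::= S three Z]
S three Z => S three Z three Z   [S ::= S three Z]
S three Z three Z => S three Z three Z three Z   [S ::= S three Z]
S three Z three Z three Z => H three Z three Z three Z   [S ::= H]
H three Z three Z three Z => add Z three Z three Z three Z   [H ::= add Z]
add Z three Z three Z three Z => add west three Z three Z three Z   [Z ::= west]
add west three Z three Z three Z => add west three west three Z three Z   [Z ::= west]
add west three west three Z three Z => add west three west three west three Z   [Z ::= west]
add west three west three west three Z => add west three west three west three add three west   [Z ::= add three west]

S => S three Z => S three Z three Z => S three Z three Z three Z => H three Z three Z three Z => add Z three Z three Z three Z => add west three Z three Z three Z => add west three west three Z three Z => add west three west three west three Z => add west three west three west three add three west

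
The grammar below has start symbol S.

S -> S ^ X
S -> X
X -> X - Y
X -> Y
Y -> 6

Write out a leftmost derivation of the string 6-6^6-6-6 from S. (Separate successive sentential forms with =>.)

S => S^X => X^X => X-Y^X => Y-Y^X => 6-Y^X => 6-6^X => 6-6^X-Y => 6-6^X-Y-Y => 6-6^Y-Y-Y => 6-6^6-Y-Y => 6-6^6-6-Y => 6-6^6-6-6

S => S^X   [S -> S ^ X]
S^X => X^X   [S -> X]
X^X => X-Y^X   [X -> X - Y]
X-Y^X => Y-Y^X   [X -> Y]
Y-Y^X => 6-Y^X   [Y -> 6]
6-Y^X => 6-6^X   [Y -> 6]
6-6^X => 6-6^X-Y   [X -> X - Y]
6-6^X-Y => 6-6^X-Y-Y   [X -> X - Y]
6-6^X-Y-Y => 6-6^Y-Y-Y   [X -> Y]
6-6^Y-Y-Y => 6-6^6-Y-Y   [Y -> 6]
6-6^6-Y-Y => 6-6^6-6-Y   [Y -> 6]
6-6^6-6-Y => 6-6^6-6-6   [Y -> 6]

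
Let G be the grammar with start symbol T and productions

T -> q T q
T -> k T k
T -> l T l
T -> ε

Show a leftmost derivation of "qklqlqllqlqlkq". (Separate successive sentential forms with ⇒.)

T⇒qTq⇒qkTkq⇒qklTlkq⇒qklqTqlkq⇒qklqlTlqlkq⇒qklqlqTqlqlkq⇒qklqlqlTlqlqlkq⇒qklqlqllqlqlkq

T ⇒ qTq   [T -> q T q]
qTq ⇒ qkTkq   [T -> k T k]
qkTkq ⇒ qklTlkq   [T -> l T l]
qklTlkq ⇒ qklqTqlkq   [T -> q T q]
qklqTqlkq ⇒ qklqlTlqlkq   [T -> l T l]
qklqlTlqlkq ⇒ qklqlqTqlqlkq   [T -> q T q]
qklqlqTqlqlkq ⇒ qklqlqlTlqlqlkq   [T -> l T l]
qklqlqlTlqlqlkq ⇒ qklqlqllqlqlkq   [T -> ε]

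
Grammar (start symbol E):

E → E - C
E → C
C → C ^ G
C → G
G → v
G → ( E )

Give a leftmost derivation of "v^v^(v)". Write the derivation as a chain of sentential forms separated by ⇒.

E ⇒ C ⇒ C^G ⇒ C^G^G ⇒ G^G^G ⇒ v^G^G ⇒ v^v^G ⇒ v^v^(E) ⇒ v^v^(C) ⇒ v^v^(G) ⇒ v^v^(v)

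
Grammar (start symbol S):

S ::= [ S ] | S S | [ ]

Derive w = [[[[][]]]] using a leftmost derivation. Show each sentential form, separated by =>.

S => [S] => [[S]] => [[[S]]] => [[[SS]]] => [[[[]S]]] => [[[[][]]]]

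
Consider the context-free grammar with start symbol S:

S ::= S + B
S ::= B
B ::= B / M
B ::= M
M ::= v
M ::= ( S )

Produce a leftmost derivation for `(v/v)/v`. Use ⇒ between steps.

S ⇒ B   [S ::= B]
B ⇒ B/M   [B ::= B / M]
B/M ⇒ M/M   [B ::= M]
M/M ⇒ (S)/M   [M ::= ( S )]
(S)/M ⇒ (B)/M   [S ::= B]
(B)/M ⇒ (B/M)/M   [B ::= B / M]
(B/M)/M ⇒ (M/M)/M   [B ::= M]
(M/M)/M ⇒ (v/M)/M   [M ::= v]
(v/M)/M ⇒ (v/v)/M   [M ::= v]
(v/v)/M ⇒ (v/v)/v   [M ::= v]

S ⇒ B ⇒ B/M ⇒ M/M ⇒ (S)/M ⇒ (B)/M ⇒ (B/M)/M ⇒ (M/M)/M ⇒ (v/M)/M ⇒ (v/v)/M ⇒ (v/v)/v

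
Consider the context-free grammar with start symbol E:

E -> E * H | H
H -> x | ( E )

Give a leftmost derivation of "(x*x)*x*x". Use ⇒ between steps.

E ⇒ E*H ⇒ E*H*H ⇒ H*H*H ⇒ (E)*H*H ⇒ (E*H)*H*H ⇒ (H*H)*H*H ⇒ (x*H)*H*H ⇒ (x*x)*H*H ⇒ (x*x)*x*H ⇒ (x*x)*x*x

E ⇒ E*H   [E -> E * H]
E*H ⇒ E*H*H   [E -> E * H]
E*H*H ⇒ H*H*H   [E -> H]
H*H*H ⇒ (E)*H*H   [H -> ( E )]
(E)*H*H ⇒ (E*H)*H*H   [E -> E * H]
(E*H)*H*H ⇒ (H*H)*H*H   [E -> H]
(H*H)*H*H ⇒ (x*H)*H*H   [H -> x]
(x*H)*H*H ⇒ (x*x)*H*H   [H -> x]
(x*x)*H*H ⇒ (x*x)*x*H   [H -> x]
(x*x)*x*H ⇒ (x*x)*x*x   [H -> x]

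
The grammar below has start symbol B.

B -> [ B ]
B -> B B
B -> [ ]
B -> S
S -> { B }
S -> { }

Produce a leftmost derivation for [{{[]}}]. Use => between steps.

B => [B] => [S] => [{B}] => [{S}] => [{{B}}] => [{{[]}}]

B => [B]   [B -> [ B ]]
[B] => [S]   [B -> S]
[S] => [{B}]   [S -> { B }]
[{B}] => [{S}]   [B -> S]
[{S}] => [{{B}}]   [S -> { B }]
[{{B}}] => [{{[]}}]   [B -> [ ]]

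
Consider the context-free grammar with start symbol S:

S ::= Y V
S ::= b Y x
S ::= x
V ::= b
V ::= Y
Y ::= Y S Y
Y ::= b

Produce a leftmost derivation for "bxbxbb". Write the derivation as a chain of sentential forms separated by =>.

S=>YV=>YSYV=>YSYSYV=>bSYSYV=>bxYSYV=>bxbSYV=>bxbxYV=>bxbxbV=>bxbxbb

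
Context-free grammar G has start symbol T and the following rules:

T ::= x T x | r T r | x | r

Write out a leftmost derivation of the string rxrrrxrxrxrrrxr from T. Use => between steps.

T => rTr   [T ::= r T r]
rTr => rxTxr   [T ::= x T x]
rxTxr => rxrTrxr   [T ::= r T r]
rxrTrxr => rxrrTrrxr   [T ::= r T r]
rxrrTrrxr => rxrrrTrrrxr   [T ::= r T r]
rxrrrTrrrxr => rxrrrxTxrrrxr   [T ::= x T x]
rxrrrxTxrrrxr => rxrrrxrTrxrrrxr   [T ::= r T r]
rxrrrxrTrxrrrxr => rxrrrxrxrxrrrxr   [T ::= x]

T => rTr => rxTxr => rxrTrxr => rxrrTrrxr => rxrrrTrrrxr => rxrrrxTxrrrxr => rxrrrxrTrxrrrxr => rxrrrxrxrxrrrxr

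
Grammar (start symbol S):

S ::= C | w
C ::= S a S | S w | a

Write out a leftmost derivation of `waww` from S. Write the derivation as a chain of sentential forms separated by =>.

S => C => Sw => Cw => SaSw => waSw => waww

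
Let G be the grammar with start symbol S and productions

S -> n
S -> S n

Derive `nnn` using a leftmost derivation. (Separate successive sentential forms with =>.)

S=>Sn=>Snn=>nnn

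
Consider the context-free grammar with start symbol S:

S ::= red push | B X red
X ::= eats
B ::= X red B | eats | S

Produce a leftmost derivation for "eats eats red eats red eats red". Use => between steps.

S => B X red => S X red => B X red X red => S X red X red => B X red X red X red => eats X red X red X red => eats eats red X red X red => eats eats red eats red X red => eats eats red eats red eats red

S => B X red   [S ::= B X red]
B X red => S X red   [B ::= S]
S X red => B X red X red   [S ::= B X red]
B X red X red => S X red X red   [B ::= S]
S X red X red => B X red X red X red   [S ::= B X red]
B X red X red X red => eats X red X red X red   [B ::= eats]
eats X red X red X red => eats eats red X red X red   [X ::= eats]
eats eats red X red X red => eats eats red eats red X red   [X ::= eats]
eats eats red eats red X red => eats eats red eats red eats red   [X ::= eats]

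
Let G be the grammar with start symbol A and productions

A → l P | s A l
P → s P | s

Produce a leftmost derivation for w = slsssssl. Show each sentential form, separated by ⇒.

A ⇒ sAl ⇒ slPl ⇒ slsPl ⇒ slssPl ⇒ slsssPl ⇒ slssssPl ⇒ slsssssl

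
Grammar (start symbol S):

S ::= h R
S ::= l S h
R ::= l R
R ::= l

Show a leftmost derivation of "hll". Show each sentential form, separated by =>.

S => hR => hlR => hll

S => hR   [S ::= h R]
hR => hlR   [R ::= l R]
hlR => hll   [R ::= l]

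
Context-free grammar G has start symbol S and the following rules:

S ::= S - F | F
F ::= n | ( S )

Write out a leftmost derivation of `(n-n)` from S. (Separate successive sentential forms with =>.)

S => F   [S ::= F]
F => (S)   [F ::= ( S )]
(S) => (S-F)   [S ::= S - F]
(S-F) => (F-F)   [S ::= F]
(F-F) => (n-F)   [F ::= n]
(n-F) => (n-n)   [F ::= n]

S => F => (S) => (S-F) => (F-F) => (n-F) => (n-n)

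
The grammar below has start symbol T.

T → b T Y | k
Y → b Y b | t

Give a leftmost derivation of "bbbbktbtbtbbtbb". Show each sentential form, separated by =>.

T => bTY   [T → b T Y]
bTY => bbTYY   [T → b T Y]
bbTYY => bbbTYYY   [T → b T Y]
bbbTYYY => bbbbTYYYY   [T → b T Y]
bbbbTYYYY => bbbbkYYYY   [T → k]
bbbbkYYYY => bbbbktYYY   [Y → t]
bbbbktYYY => bbbbktbYbYY   [Y → b Y b]
bbbbktbYbYY => bbbbktbtbYY   [Y → t]
bbbbktbtbYY => bbbbktbtbtY   [Y → t]
bbbbktbtbtY => bbbbktbtbtbYb   [Y → b Y b]
bbbbktbtbtbYb => bbbbktbtbtbbYbb   [Y → b Y b]
bbbbktbtbtbbYbb => bbbbktbtbtbbtbb   [Y → t]

T => bTY => bbTYY => bbbTYYY => bbbbTYYYY => bbbbkYYYY => bbbbktYYY => bbbbktbYbYY => bbbbktbtbYY => bbbbktbtbtY => bbbbktbtbtbYb => bbbbktbtbtbbYbb => bbbbktbtbtbbtbb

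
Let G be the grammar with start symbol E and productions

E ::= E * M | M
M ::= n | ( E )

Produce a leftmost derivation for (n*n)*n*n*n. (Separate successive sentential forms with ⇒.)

E⇒E*M⇒E*M*M⇒E*M*M*M⇒M*M*M*M⇒(E)*M*M*M⇒(E*M)*M*M*M⇒(M*M)*M*M*M⇒(n*M)*M*M*M⇒(n*n)*M*M*M⇒(n*n)*n*M*M⇒(n*n)*n*n*M⇒(n*n)*n*n*n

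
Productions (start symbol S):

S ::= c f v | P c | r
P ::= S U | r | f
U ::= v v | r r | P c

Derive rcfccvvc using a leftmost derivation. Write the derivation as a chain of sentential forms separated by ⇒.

S ⇒ Pc   [S ::= P c]
Pc ⇒ SUc   [P ::= S U]
SUc ⇒ PcUc   [S ::= P c]
PcUc ⇒ SUcUc   [P ::= S U]
SUcUc ⇒ PcUcUc   [S ::= P c]
PcUcUc ⇒ rcUcUc   [P ::= r]
rcUcUc ⇒ rcPccUc   [U ::= P c]
rcPccUc ⇒ rcfccUc   [P ::= f]
rcfccUc ⇒ rcfccvvc   [U ::= v v]

S ⇒ Pc ⇒ SUc ⇒ PcUc ⇒ SUcUc ⇒ PcUcUc ⇒ rcUcUc ⇒ rcPccUc ⇒ rcfccUc ⇒ rcfccvvc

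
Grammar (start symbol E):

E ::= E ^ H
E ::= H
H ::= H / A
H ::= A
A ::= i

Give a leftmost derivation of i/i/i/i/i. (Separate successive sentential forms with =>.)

E => H => H/A => H/A/A => H/A/A/A => H/A/A/A/A => A/A/A/A/A => i/A/A/A/A => i/i/A/A/A => i/i/i/A/A => i/i/i/i/A => i/i/i/i/i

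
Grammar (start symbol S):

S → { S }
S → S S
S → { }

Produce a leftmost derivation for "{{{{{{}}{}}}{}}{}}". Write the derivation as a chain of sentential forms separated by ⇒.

S ⇒ {S} ⇒ {SS} ⇒ {{S}S} ⇒ {{SS}S} ⇒ {{{S}S}S} ⇒ {{{{S}}S}S} ⇒ {{{{SS}}S}S} ⇒ {{{{{S}S}}S}S} ⇒ {{{{{{}}S}}S}S} ⇒ {{{{{{}}{}}}S}S} ⇒ {{{{{{}}{}}}{}}S} ⇒ {{{{{{}}{}}}{}}{}}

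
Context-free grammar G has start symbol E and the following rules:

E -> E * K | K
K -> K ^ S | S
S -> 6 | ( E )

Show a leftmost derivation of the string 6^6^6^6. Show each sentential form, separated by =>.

E=>K=>K^S=>K^S^S=>K^S^S^S=>S^S^S^S=>6^S^S^S=>6^6^S^S=>6^6^6^S=>6^6^6^6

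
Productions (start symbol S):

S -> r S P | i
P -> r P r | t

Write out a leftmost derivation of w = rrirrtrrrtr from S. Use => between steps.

S => rSP => rrSPP => rriPP => rrirPrP => rrirrPrrP => rrirrtrrP => rrirrtrrrPr => rrirrtrrrtr

S => rSP   [S -> r S P]
rSP => rrSPP   [S -> r S P]
rrSPP => rriPP   [S -> i]
rriPP => rrirPrP   [P -> r P r]
rrirPrP => rrirrPrrP   [P -> r P r]
rrirrPrrP => rrirrtrrP   [P -> t]
rrirrtrrP => rrirrtrrrPr   [P -> r P r]
rrirrtrrrPr => rrirrtrrrtr   [P -> t]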